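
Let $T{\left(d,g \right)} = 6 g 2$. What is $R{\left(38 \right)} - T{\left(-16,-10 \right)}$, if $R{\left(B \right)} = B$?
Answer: $158$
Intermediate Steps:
$T{\left(d,g \right)} = 12 g$
$R{\left(38 \right)} - T{\left(-16,-10 \right)} = 38 - 12 \left(-10\right) = 38 - -120 = 38 + 120 = 158$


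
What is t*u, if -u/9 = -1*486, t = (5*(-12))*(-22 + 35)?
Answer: -3411720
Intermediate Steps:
t = -780 (t = -60*13 = -780)
u = 4374 (u = -(-9)*486 = -9*(-486) = 4374)
t*u = -780*4374 = -3411720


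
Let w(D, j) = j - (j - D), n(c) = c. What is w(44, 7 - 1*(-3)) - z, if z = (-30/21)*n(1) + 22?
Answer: 164/7 ≈ 23.429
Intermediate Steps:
w(D, j) = D (w(D, j) = j + (D - j) = D)
z = 144/7 (z = -30/21*1 + 22 = -30*1/21*1 + 22 = -10/7*1 + 22 = -10/7 + 22 = 144/7 ≈ 20.571)
w(44, 7 - 1*(-3)) - z = 44 - 1*144/7 = 44 - 144/7 = 164/7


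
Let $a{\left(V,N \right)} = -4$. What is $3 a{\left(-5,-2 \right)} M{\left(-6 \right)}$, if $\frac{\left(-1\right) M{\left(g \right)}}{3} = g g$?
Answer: $1296$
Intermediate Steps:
$M{\left(g \right)} = - 3 g^{2}$ ($M{\left(g \right)} = - 3 g g = - 3 g^{2}$)
$3 a{\left(-5,-2 \right)} M{\left(-6 \right)} = 3 \left(-4\right) \left(- 3 \left(-6\right)^{2}\right) = - 12 \left(\left(-3\right) 36\right) = \left(-12\right) \left(-108\right) = 1296$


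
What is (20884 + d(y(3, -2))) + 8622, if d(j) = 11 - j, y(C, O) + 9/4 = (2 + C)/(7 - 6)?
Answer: 118057/4 ≈ 29514.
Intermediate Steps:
y(C, O) = -1/4 + C (y(C, O) = -9/4 + (2 + C)/(7 - 6) = -9/4 + (2 + C)/1 = -9/4 + (2 + C)*1 = -9/4 + (2 + C) = -1/4 + C)
(20884 + d(y(3, -2))) + 8622 = (20884 + (11 - (-1/4 + 3))) + 8622 = (20884 + (11 - 1*11/4)) + 8622 = (20884 + (11 - 11/4)) + 8622 = (20884 + 33/4) + 8622 = 83569/4 + 8622 = 118057/4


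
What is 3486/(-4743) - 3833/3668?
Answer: -10322189/5799108 ≈ -1.7800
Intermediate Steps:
3486/(-4743) - 3833/3668 = 3486*(-1/4743) - 3833*1/3668 = -1162/1581 - 3833/3668 = -10322189/5799108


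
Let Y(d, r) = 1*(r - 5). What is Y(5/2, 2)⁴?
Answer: 81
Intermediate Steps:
Y(d, r) = -5 + r (Y(d, r) = 1*(-5 + r) = -5 + r)
Y(5/2, 2)⁴ = (-5 + 2)⁴ = (-3)⁴ = 81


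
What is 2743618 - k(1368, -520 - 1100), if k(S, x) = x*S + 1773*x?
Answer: 7832038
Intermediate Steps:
k(S, x) = 1773*x + S*x (k(S, x) = S*x + 1773*x = 1773*x + S*x)
2743618 - k(1368, -520 - 1100) = 2743618 - (-520 - 1100)*(1773 + 1368) = 2743618 - (-1620)*3141 = 2743618 - 1*(-5088420) = 2743618 + 5088420 = 7832038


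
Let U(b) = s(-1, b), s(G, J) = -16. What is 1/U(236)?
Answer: -1/16 ≈ -0.062500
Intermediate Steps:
U(b) = -16
1/U(236) = 1/(-16) = -1/16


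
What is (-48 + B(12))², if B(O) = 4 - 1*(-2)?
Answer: 1764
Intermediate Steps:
B(O) = 6 (B(O) = 4 + 2 = 6)
(-48 + B(12))² = (-48 + 6)² = (-42)² = 1764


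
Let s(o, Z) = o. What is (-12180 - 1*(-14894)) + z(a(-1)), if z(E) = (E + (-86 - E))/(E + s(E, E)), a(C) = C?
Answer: 2757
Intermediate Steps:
z(E) = -43/E (z(E) = (E + (-86 - E))/(E + E) = -86*1/(2*E) = -43/E)
(-12180 - 1*(-14894)) + z(a(-1)) = (-12180 - 1*(-14894)) - 43/(-1) = (-12180 + 14894) - 43*(-1) = 2714 + 43 = 2757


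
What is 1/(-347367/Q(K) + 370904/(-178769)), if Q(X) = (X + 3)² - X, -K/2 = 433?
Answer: -44432141105/112885818421 ≈ -0.39360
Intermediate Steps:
K = -866 (K = -2*433 = -866)
Q(X) = (3 + X)² - X
1/(-347367/Q(K) + 370904/(-178769)) = 1/(-347367/((3 - 866)² - 1*(-866)) + 370904/(-178769)) = 1/(-347367/((-863)² + 866) + 370904*(-1/178769)) = 1/(-347367/(744769 + 866) - 370904/178769) = 1/(-347367/745635 - 370904/178769) = 1/(-347367*1/745635 - 370904/178769) = 1/(-115789/248545 - 370904/178769) = 1/(-112885818421/44432141105) = -44432141105/112885818421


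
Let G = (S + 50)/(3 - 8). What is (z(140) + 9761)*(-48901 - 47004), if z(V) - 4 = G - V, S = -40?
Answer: -922893815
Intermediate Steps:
G = -2 (G = (-40 + 50)/(3 - 8) = 10/(-5) = 10*(-1/5) = -2)
z(V) = 2 - V (z(V) = 4 + (-2 - V) = 2 - V)
(z(140) + 9761)*(-48901 - 47004) = ((2 - 1*140) + 9761)*(-48901 - 47004) = ((2 - 140) + 9761)*(-95905) = (-138 + 9761)*(-95905) = 9623*(-95905) = -922893815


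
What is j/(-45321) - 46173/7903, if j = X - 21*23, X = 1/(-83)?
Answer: -173369510969/29728264629 ≈ -5.8318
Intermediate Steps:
X = -1/83 ≈ -0.012048
j = -40090/83 (j = -1/83 - 21*23 = -1/83 - 483 = -40090/83 ≈ -483.01)
j/(-45321) - 46173/7903 = -40090/83/(-45321) - 46173/7903 = -40090/83*(-1/45321) - 46173*1/7903 = 40090/3761643 - 46173/7903 = -173369510969/29728264629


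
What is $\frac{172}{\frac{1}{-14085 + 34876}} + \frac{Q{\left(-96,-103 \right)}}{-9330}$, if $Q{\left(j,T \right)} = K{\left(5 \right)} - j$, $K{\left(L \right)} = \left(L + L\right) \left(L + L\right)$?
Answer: $\frac{16682282482}{4665} \approx 3.5761 \cdot 10^{6}$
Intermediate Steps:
$K{\left(L \right)} = 4 L^{2}$ ($K{\left(L \right)} = 2 L 2 L = 4 L^{2}$)
$Q{\left(j,T \right)} = 100 - j$ ($Q{\left(j,T \right)} = 4 \cdot 5^{2} - j = 4 \cdot 25 - j = 100 - j$)
$\frac{172}{\frac{1}{-14085 + 34876}} + \frac{Q{\left(-96,-103 \right)}}{-9330} = \frac{172}{\frac{1}{-14085 + 34876}} + \frac{100 - -96}{-9330} = \frac{172}{\frac{1}{20791}} + \left(100 + 96\right) \left(- \frac{1}{9330}\right) = 172 \frac{1}{\frac{1}{20791}} + 196 \left(- \frac{1}{9330}\right) = 172 \cdot 20791 - \frac{98}{4665} = 3576052 - \frac{98}{4665} = \frac{16682282482}{4665}$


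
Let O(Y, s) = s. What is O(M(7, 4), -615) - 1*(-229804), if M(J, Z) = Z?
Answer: 229189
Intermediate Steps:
O(M(7, 4), -615) - 1*(-229804) = -615 - 1*(-229804) = -615 + 229804 = 229189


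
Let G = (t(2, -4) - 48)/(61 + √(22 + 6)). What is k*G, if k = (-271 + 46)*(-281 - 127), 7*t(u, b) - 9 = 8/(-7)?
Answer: -4287580200/60319 + 140576400*√7/60319 ≈ -64916.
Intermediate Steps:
t(u, b) = 55/49 (t(u, b) = 9/7 + (8/(-7))/7 = 9/7 + (8*(-⅐))/7 = 9/7 + (⅐)*(-8/7) = 9/7 - 8/49 = 55/49)
k = 91800 (k = -225*(-408) = 91800)
G = -2297/(49*(61 + 2*√7)) (G = (55/49 - 48)/(61 + √(22 + 6)) = -2297/(49*(61 + √28)) = -2297/(49*(61 + 2*√7)) ≈ -0.70714)
k*G = 91800*(-140117/180957 + 4594*√7/180957) = -4287580200/60319 + 140576400*√7/60319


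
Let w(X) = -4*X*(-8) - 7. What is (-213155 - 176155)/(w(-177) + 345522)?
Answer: -389310/339851 ≈ -1.1455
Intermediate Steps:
w(X) = -7 + 32*X (w(X) = 32*X - 7 = -7 + 32*X)
(-213155 - 176155)/(w(-177) + 345522) = (-213155 - 176155)/((-7 + 32*(-177)) + 345522) = -389310/((-7 - 5664) + 345522) = -389310/(-5671 + 345522) = -389310/339851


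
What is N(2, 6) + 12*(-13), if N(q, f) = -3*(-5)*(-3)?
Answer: -201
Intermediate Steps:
N(q, f) = -45 (N(q, f) = 15*(-3) = -45)
N(2, 6) + 12*(-13) = -45 + 12*(-13) = -45 - 156 = -201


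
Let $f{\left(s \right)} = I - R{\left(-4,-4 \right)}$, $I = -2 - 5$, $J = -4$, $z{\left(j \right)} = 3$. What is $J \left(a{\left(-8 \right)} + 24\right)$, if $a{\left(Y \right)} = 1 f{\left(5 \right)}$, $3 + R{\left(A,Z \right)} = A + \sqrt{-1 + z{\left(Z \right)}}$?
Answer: $-96 + 4 \sqrt{2} \approx -90.343$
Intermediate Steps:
$I = -7$ ($I = -2 - 5 = -7$)
$R{\left(A,Z \right)} = -3 + A + \sqrt{2}$ ($R{\left(A,Z \right)} = -3 + \left(A + \sqrt{-1 + 3}\right) = -3 + \left(A + \sqrt{2}\right) = -3 + A + \sqrt{2}$)
$f{\left(s \right)} = - \sqrt{2}$ ($f{\left(s \right)} = -7 - \left(-3 - 4 + \sqrt{2}\right) = -7 - \left(-7 + \sqrt{2}\right) = -7 + \left(7 - \sqrt{2}\right) = - \sqrt{2}$)
$a{\left(Y \right)} = - \sqrt{2}$ ($a{\left(Y \right)} = 1 \left(- \sqrt{2}\right) = - \sqrt{2}$)
$J \left(a{\left(-8 \right)} + 24\right) = - 4 \left(- \sqrt{2} + 24\right) = - 4 \left(24 - \sqrt{2}\right) = -96 + 4 \sqrt{2}$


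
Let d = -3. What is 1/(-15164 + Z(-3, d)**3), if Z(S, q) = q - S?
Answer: -1/15164 ≈ -6.5946e-5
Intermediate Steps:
1/(-15164 + Z(-3, d)**3) = 1/(-15164 + (-3 - 1*(-3))**3) = 1/(-15164 + (-3 + 3)**3) = 1/(-15164 + 0**3) = 1/(-15164 + 0) = 1/(-15164) = -1/15164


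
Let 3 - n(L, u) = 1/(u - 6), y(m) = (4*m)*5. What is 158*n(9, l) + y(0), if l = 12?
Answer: 1343/3 ≈ 447.67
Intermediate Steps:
y(m) = 20*m
n(L, u) = 3 - 1/(-6 + u) (n(L, u) = 3 - 1/(u - 6) = 3 - 1/(-6 + u))
158*n(9, l) + y(0) = 158*((-19 + 3*12)/(-6 + 12)) + 20*0 = 158*((-19 + 36)/6) + 0 = 158*((⅙)*17) + 0 = 158*(17/6) + 0 = 1343/3 + 0 = 1343/3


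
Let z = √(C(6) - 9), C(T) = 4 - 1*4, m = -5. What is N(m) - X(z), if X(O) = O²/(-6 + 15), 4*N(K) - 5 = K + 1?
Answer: 5/4 ≈ 1.2500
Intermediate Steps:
N(K) = 3/2 + K/4 (N(K) = 5/4 + (K + 1)/4 = 5/4 + (1 + K)/4 = 5/4 + (¼ + K/4) = 3/2 + K/4)
C(T) = 0 (C(T) = 4 - 4 = 0)
z = 3*I (z = √(0 - 9) = √(-9) = 3*I ≈ 3.0*I)
X(O) = O²/9
N(m) - X(z) = (3/2 + (¼)*(-5)) - (3*I)²/9 = (3/2 - 5/4) - (-9)/9 = ¼ - 1*(-1) = ¼ + 1 = 5/4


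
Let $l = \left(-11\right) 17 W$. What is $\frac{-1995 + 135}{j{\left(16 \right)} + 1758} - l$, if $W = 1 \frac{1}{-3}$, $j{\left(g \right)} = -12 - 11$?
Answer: $- \frac{66005}{1041} \approx -63.405$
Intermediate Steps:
$j{\left(g \right)} = -23$
$W = - \frac{1}{3}$ ($W = 1 \left(- \frac{1}{3}\right) = - \frac{1}{3} \approx -0.33333$)
$l = \frac{187}{3}$ ($l = \left(-11\right) 17 \left(- \frac{1}{3}\right) = \left(-187\right) \left(- \frac{1}{3}\right) = \frac{187}{3} \approx 62.333$)
$\frac{-1995 + 135}{j{\left(16 \right)} + 1758} - l = \frac{-1995 + 135}{-23 + 1758} - \frac{187}{3} = - \frac{1860}{1735} - \frac{187}{3} = \left(-1860\right) \frac{1}{1735} - \frac{187}{3} = - \frac{372}{347} - \frac{187}{3} = - \frac{66005}{1041}$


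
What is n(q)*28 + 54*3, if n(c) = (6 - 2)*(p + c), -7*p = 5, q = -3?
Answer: -254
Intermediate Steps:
p = -5/7 (p = -⅐*5 = -5/7 ≈ -0.71429)
n(c) = -20/7 + 4*c (n(c) = (6 - 2)*(-5/7 + c) = 4*(-5/7 + c) = -20/7 + 4*c)
n(q)*28 + 54*3 = (-20/7 + 4*(-3))*28 + 54*3 = (-20/7 - 12)*28 + 162 = -104/7*28 + 162 = -416 + 162 = -254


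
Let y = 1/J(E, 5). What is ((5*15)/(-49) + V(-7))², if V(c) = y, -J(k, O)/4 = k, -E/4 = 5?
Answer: 35414401/15366400 ≈ 2.3047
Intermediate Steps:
E = -20 (E = -4*5 = -20)
J(k, O) = -4*k
y = 1/80 (y = 1/(-4*(-20)) = 1/80 ≈ 0.012500)
V(c) = 1/80
((5*15)/(-49) + V(-7))² = ((5*15)/(-49) + 1/80)² = (75*(-1/49) + 1/80)² = (-75/49 + 1/80)² = (-5951/3920)² = 35414401/15366400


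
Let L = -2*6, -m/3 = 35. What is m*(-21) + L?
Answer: 2193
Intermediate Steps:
m = -105 (m = -3*35 = -105)
L = -12
m*(-21) + L = -105*(-21) - 12 = 2205 - 12 = 2193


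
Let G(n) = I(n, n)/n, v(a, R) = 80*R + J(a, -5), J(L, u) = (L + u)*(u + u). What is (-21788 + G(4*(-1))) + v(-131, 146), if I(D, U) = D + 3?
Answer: -34991/4 ≈ -8747.8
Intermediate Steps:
I(D, U) = 3 + D
J(L, u) = 2*u*(L + u) (J(L, u) = (L + u)*(2*u) = 2*u*(L + u))
v(a, R) = 50 - 10*a + 80*R (v(a, R) = 80*R + 2*(-5)*(a - 5) = 80*R + 2*(-5)*(-5 + a) = 80*R + (50 - 10*a) = 50 - 10*a + 80*R)
G(n) = (3 + n)/n
(-21788 + G(4*(-1))) + v(-131, 146) = (-21788 + (3 + 4*(-1))/((4*(-1)))) + (50 - 10*(-131) + 80*146) = (-21788 + (3 - 4)/(-4)) + (50 + 1310 + 11680) = (-21788 - ¼*(-1)) + 13040 = (-21788 + ¼) + 13040 = -87151/4 + 13040 = -34991/4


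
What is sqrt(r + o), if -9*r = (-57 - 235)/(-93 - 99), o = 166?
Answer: sqrt(214917)/36 ≈ 12.878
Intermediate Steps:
r = -73/432 (r = -(-57 - 235)/(9*(-93 - 99)) = -(-292)/(9*(-192)) = -(-292)*(-1)/(9*192) = -1/9*73/48 = -73/432 ≈ -0.16898)
sqrt(r + o) = sqrt(-73/432 + 166) = sqrt(71639/432) = sqrt(214917)/36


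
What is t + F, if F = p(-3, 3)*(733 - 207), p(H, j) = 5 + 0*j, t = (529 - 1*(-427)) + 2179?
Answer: 5765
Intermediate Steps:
t = 3135 (t = (529 + 427) + 2179 = 956 + 2179 = 3135)
p(H, j) = 5 (p(H, j) = 5 + 0 = 5)
F = 2630 (F = 5*(733 - 207) = 5*526 = 2630)
t + F = 3135 + 2630 = 5765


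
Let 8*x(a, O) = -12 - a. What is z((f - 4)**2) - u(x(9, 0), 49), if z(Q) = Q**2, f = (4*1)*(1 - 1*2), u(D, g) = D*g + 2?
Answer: 33781/8 ≈ 4222.6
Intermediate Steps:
x(a, O) = -3/2 - a/8 (x(a, O) = (-12 - a)/8 = -3/2 - a/8)
u(D, g) = 2 + D*g
f = -4 (f = 4*(1 - 2) = 4*(-1) = -4)
z((f - 4)**2) - u(x(9, 0), 49) = ((-4 - 4)**2)**2 - (2 + (-3/2 - 1/8*9)*49) = ((-8)**2)**2 - (2 + (-3/2 - 9/8)*49) = 64**2 - (2 - 21/8*49) = 4096 - (2 - 1029/8) = 4096 - 1*(-1013/8) = 4096 + 1013/8 = 33781/8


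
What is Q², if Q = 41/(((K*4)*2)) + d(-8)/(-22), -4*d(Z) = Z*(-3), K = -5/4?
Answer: 177241/12100 ≈ 14.648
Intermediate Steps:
K = -5/4 (K = -5*¼ = -5/4 ≈ -1.2500)
d(Z) = 3*Z/4 (d(Z) = -Z*(-3)/4 = -(-3)*Z/4 = 3*Z/4)
Q = -421/110 (Q = 41/((-5/4*4*2)) + ((¾)*(-8))/(-22) = 41/((-5*2)) - 6*(-1/22) = 41/(-10) + 3/11 = 41*(-⅒) + 3/11 = -41/10 + 3/11 = -421/110 ≈ -3.8273)
Q² = (-421/110)² = 177241/12100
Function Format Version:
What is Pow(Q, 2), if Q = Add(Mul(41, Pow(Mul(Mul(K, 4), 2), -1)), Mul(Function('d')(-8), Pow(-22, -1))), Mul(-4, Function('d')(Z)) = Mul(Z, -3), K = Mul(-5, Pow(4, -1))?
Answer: Rational(177241, 12100) ≈ 14.648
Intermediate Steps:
K = Rational(-5, 4) (K = Mul(-5, Rational(1, 4)) = Rational(-5, 4) ≈ -1.2500)
Function('d')(Z) = Mul(Rational(3, 4), Z) (Function('d')(Z) = Mul(Rational(-1, 4), Mul(Z, -3)) = Mul(Rational(-1, 4), Mul(-3, Z)) = Mul(Rational(3, 4), Z))
Q = Rational(-421, 110) (Q = Add(Mul(41, Pow(Mul(Mul(Rational(-5, 4), 4), 2), -1)), Mul(Mul(Rational(3, 4), -8), Pow(-22, -1))) = Add(Mul(41, Pow(Mul(-5, 2), -1)), Mul(-6, Rational(-1, 22))) = Add(Mul(41, Pow(-10, -1)), Rational(3, 11)) = Add(Mul(41, Rational(-1, 10)), Rational(3, 11)) = Add(Rational(-41, 10), Rational(3, 11)) = Rational(-421, 110) ≈ -3.8273)
Pow(Q, 2) = Pow(Rational(-421, 110), 2) = Rational(177241, 12100)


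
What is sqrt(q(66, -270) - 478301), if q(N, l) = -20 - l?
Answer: I*sqrt(478051) ≈ 691.41*I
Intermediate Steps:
sqrt(q(66, -270) - 478301) = sqrt((-20 - 1*(-270)) - 478301) = sqrt((-20 + 270) - 478301) = sqrt(250 - 478301) = sqrt(-478051) = I*sqrt(478051)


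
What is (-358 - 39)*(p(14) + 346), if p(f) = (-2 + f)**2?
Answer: -194530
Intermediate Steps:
(-358 - 39)*(p(14) + 346) = (-358 - 39)*((-2 + 14)**2 + 346) = -397*(12**2 + 346) = -397*(144 + 346) = -397*490 = -194530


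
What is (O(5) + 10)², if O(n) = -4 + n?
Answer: 121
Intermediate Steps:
(O(5) + 10)² = ((-4 + 5) + 10)² = (1 + 10)² = 11² = 121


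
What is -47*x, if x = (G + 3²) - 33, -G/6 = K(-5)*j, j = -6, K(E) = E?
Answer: 9588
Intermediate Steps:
G = -180 (G = -(-30)*(-6) = -6*30 = -180)
x = -204 (x = (-180 + 3²) - 33 = (-180 + 9) - 33 = -171 - 33 = -204)
-47*x = -47*(-204) = 9588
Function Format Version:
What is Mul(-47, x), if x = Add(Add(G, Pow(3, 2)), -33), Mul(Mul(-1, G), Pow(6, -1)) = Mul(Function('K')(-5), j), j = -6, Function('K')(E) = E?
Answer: 9588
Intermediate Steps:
G = -180 (G = Mul(-6, Mul(-5, -6)) = Mul(-6, 30) = -180)
x = -204 (x = Add(Add(-180, Pow(3, 2)), -33) = Add(Add(-180, 9), -33) = Add(-171, -33) = -204)
Mul(-47, x) = Mul(-47, -204) = 9588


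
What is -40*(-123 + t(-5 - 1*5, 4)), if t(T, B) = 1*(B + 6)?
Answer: 4520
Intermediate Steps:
t(T, B) = 6 + B (t(T, B) = 1*(6 + B) = 6 + B)
-40*(-123 + t(-5 - 1*5, 4)) = -40*(-123 + (6 + 4)) = -40*(-123 + 10) = -40*(-113) = 4520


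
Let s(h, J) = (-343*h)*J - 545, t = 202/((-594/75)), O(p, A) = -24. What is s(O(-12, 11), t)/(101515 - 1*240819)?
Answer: 6946585/4597032 ≈ 1.5111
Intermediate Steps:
t = -2525/99 (t = 202/((-594*1/75)) = 202/(-198/25) = 202*(-25/198) = -2525/99 ≈ -25.505)
s(h, J) = -545 - 343*J*h (s(h, J) = -343*J*h - 545 = -545 - 343*J*h)
s(O(-12, 11), t)/(101515 - 1*240819) = (-545 - 343*(-2525/99)*(-24))/(101515 - 1*240819) = (-545 - 6928600/33)/(101515 - 240819) = -6946585/33/(-139304) = -6946585/33*(-1/139304) = 6946585/4597032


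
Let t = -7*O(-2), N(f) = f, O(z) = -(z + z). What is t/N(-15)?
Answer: 28/15 ≈ 1.8667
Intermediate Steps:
O(z) = -2*z
t = -28 (t = -(-14)*(-2) = -7*4 = -28)
t/N(-15) = -28/(-15) = -28*(-1/15) = 28/15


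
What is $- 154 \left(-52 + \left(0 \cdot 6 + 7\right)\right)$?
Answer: $6930$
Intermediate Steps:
$- 154 \left(-52 + \left(0 \cdot 6 + 7\right)\right) = - 154 \left(-52 + \left(0 + 7\right)\right) = - 154 \left(-52 + 7\right) = \left(-154\right) \left(-45\right) = 6930$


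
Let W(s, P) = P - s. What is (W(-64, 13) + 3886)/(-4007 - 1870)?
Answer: -1321/1959 ≈ -0.67432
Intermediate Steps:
(W(-64, 13) + 3886)/(-4007 - 1870) = ((13 - 1*(-64)) + 3886)/(-4007 - 1870) = ((13 + 64) + 3886)/(-5877) = (77 + 3886)*(-1/5877) = 3963*(-1/5877) = -1321/1959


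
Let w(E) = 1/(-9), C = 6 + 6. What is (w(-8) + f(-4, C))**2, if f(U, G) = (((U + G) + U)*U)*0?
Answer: 1/81 ≈ 0.012346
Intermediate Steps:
C = 12
w(E) = -1/9
f(U, G) = 0 (f(U, G) = (((G + U) + U)*U)*0 = ((G + 2*U)*U)*0 = (U*(G + 2*U))*0 = 0)
(w(-8) + f(-4, C))**2 = (-1/9 + 0)**2 = (-1/9)**2 = 1/81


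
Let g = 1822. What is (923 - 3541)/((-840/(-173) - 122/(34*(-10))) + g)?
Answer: -76995380/53738373 ≈ -1.4328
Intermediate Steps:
(923 - 3541)/((-840/(-173) - 122/(34*(-10))) + g) = (923 - 3541)/((-840/(-173) - 122/(34*(-10))) + 1822) = -2618/((-840*(-1/173) - 122/(-340)) + 1822) = -2618/((840/173 - 122*(-1/340)) + 1822) = -2618/((840/173 + 61/170) + 1822) = -2618/(153353/29410 + 1822) = -2618/53738373/29410 = -2618*29410/53738373 = -76995380/53738373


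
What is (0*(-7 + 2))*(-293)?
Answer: 0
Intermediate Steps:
(0*(-7 + 2))*(-293) = (0*(-5))*(-293) = 0*(-293) = 0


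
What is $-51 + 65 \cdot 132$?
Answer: $8529$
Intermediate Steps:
$-51 + 65 \cdot 132 = -51 + 8580 = 8529$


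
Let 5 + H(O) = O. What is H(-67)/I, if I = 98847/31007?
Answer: -248056/10983 ≈ -22.585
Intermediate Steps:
H(O) = -5 + O
I = 98847/31007 (I = 98847*(1/31007) = 98847/31007 ≈ 3.1879)
H(-67)/I = (-5 - 67)/(98847/31007) = -72*31007/98847 = -248056/10983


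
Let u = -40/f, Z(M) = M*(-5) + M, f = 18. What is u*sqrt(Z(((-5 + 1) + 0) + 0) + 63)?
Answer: -20*sqrt(79)/9 ≈ -19.752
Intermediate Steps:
Z(M) = -4*M (Z(M) = -5*M + M = -4*M)
u = -20/9 (u = -40/18 = -40*1/18 = -20/9 ≈ -2.2222)
u*sqrt(Z(((-5 + 1) + 0) + 0) + 63) = -20*sqrt(-4*(((-5 + 1) + 0) + 0) + 63)/9 = -20*sqrt(-4*((-4 + 0) + 0) + 63)/9 = -20*sqrt(-4*(-4 + 0) + 63)/9 = -20*sqrt(-4*(-4) + 63)/9 = -20*sqrt(16 + 63)/9 = -20*sqrt(79)/9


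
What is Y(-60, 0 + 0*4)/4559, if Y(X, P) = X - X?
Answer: 0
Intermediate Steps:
Y(X, P) = 0
Y(-60, 0 + 0*4)/4559 = 0/4559 = 0*(1/4559) = 0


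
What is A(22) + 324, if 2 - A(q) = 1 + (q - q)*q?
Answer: 325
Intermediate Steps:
A(q) = 1 (A(q) = 2 - (1 + (q - q)*q) = 2 - (1 + 0*q) = 2 - (1 + 0) = 2 - 1*1 = 2 - 1 = 1)
A(22) + 324 = 1 + 324 = 325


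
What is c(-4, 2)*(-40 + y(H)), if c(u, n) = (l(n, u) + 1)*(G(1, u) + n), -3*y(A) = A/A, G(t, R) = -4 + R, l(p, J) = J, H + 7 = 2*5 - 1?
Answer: -726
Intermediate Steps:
H = 2 (H = -7 + (2*5 - 1) = -7 + (10 - 1) = -7 + 9 = 2)
y(A) = -⅓ (y(A) = -A/(3*A) = -⅓*1 = -⅓)
c(u, n) = (1 + u)*(-4 + n + u) (c(u, n) = (u + 1)*((-4 + u) + n) = (1 + u)*(-4 + n + u))
c(-4, 2)*(-40 + y(H)) = (-4 + 2 - 4 + 2*(-4) - 4*(-4 - 4))*(-40 - ⅓) = (-4 + 2 - 4 - 8 - 4*(-8))*(-121/3) = (-4 + 2 - 4 - 8 + 32)*(-121/3) = 18*(-121/3) = -726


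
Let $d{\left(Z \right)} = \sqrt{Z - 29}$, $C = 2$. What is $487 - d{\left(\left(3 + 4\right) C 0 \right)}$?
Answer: $487 - i \sqrt{29} \approx 487.0 - 5.3852 i$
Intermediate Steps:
$d{\left(Z \right)} = \sqrt{-29 + Z}$
$487 - d{\left(\left(3 + 4\right) C 0 \right)} = 487 - \sqrt{-29 + \left(3 + 4\right) 2 \cdot 0} = 487 - \sqrt{-29 + 7 \cdot 2 \cdot 0} = 487 - \sqrt{-29 + 14 \cdot 0} = 487 - \sqrt{-29 + 0} = 487 - \sqrt{-29} = 487 - i \sqrt{29}$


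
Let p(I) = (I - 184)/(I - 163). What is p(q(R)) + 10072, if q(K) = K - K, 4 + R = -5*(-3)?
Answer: 1641920/163 ≈ 10073.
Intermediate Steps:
R = 11 (R = -4 - 5*(-3) = -4 + 15 = 11)
q(K) = 0
p(I) = (-184 + I)/(-163 + I)
p(q(R)) + 10072 = (-184 + 0)/(-163 + 0) + 10072 = -184/(-163) + 10072 = -1/163*(-184) + 10072 = 184/163 + 10072 = 1641920/163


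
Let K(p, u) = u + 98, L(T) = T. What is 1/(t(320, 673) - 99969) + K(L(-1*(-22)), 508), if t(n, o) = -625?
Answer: 60959963/100594 ≈ 606.00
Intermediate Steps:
K(p, u) = 98 + u
1/(t(320, 673) - 99969) + K(L(-1*(-22)), 508) = 1/(-625 - 99969) + (98 + 508) = 1/(-100594) + 606 = -1/100594 + 606 = 60959963/100594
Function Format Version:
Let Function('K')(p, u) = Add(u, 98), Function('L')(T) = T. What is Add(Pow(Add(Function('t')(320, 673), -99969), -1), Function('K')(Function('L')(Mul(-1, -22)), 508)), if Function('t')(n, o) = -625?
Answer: Rational(60959963, 100594) ≈ 606.00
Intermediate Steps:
Function('K')(p, u) = Add(98, u)
Add(Pow(Add(Function('t')(320, 673), -99969), -1), Function('K')(Function('L')(Mul(-1, -22)), 508)) = Add(Pow(Add(-625, -99969), -1), Add(98, 508)) = Add(Pow(-100594, -1), 606) = Add(Rational(-1, 100594), 606) = Rational(60959963, 100594)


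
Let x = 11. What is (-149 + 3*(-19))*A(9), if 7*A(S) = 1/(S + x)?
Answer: -103/70 ≈ -1.4714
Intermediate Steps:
A(S) = 1/(7*(11 + S)) (A(S) = 1/(7*(S + 11)) = 1/(7*(11 + S)))
(-149 + 3*(-19))*A(9) = (-149 + 3*(-19))*(1/(7*(11 + 9))) = (-149 - 57)*((1/7)/20) = -206/(7*20) = -206*1/140 = -103/70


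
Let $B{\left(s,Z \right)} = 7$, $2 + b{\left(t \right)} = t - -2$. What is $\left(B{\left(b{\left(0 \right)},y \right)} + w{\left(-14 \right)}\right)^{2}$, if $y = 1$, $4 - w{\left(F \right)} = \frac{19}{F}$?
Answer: $\frac{29929}{196} \approx 152.7$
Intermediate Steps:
$w{\left(F \right)} = 4 - \frac{19}{F}$
$b{\left(t \right)} = t$ ($b{\left(t \right)} = -2 + \left(t - -2\right) = -2 + \left(t + 2\right) = -2 + \left(2 + t\right) = t$)
$\left(B{\left(b{\left(0 \right)},y \right)} + w{\left(-14 \right)}\right)^{2} = \left(7 + \left(4 - \frac{19}{-14}\right)\right)^{2} = \left(7 + \left(4 - - \frac{19}{14}\right)\right)^{2} = \left(7 + \left(4 + \frac{19}{14}\right)\right)^{2} = \left(7 + \frac{75}{14}\right)^{2} = \left(\frac{173}{14}\right)^{2} = \frac{29929}{196}$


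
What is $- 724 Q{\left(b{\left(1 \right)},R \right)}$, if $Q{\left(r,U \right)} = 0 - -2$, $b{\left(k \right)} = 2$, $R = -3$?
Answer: $-1448$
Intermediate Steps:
$Q{\left(r,U \right)} = 2$ ($Q{\left(r,U \right)} = 0 + 2 = 2$)
$- 724 Q{\left(b{\left(1 \right)},R \right)} = \left(-724\right) 2 = -1448$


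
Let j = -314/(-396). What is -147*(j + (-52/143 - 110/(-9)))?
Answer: -40915/22 ≈ -1859.8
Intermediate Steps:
j = 157/198 (j = -314*(-1/396) = 157/198 ≈ 0.79293)
-147*(j + (-52/143 - 110/(-9))) = -147*(157/198 + (-52/143 - 110/(-9))) = -147*(157/198 + (-52*1/143 - 110*(-⅑))) = -147*(157/198 + (-4/11 + 110/9)) = -147*(157/198 + 1174/99) = -147*835/66 = -40915/22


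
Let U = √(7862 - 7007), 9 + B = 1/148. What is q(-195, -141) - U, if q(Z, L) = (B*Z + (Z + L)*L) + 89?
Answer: 7284365/148 - 3*√95 ≈ 49189.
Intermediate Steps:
B = -1331/148 (B = -9 + 1/148 = -1331/148 ≈ -8.9932)
q(Z, L) = 89 - 1331*Z/148 + L*(L + Z) (q(Z, L) = (-1331*Z/148 + (Z + L)*L) + 89 = (-1331*Z/148 + (L + Z)*L) + 89 = (-1331*Z/148 + L*(L + Z)) + 89 = 89 - 1331*Z/148 + L*(L + Z))
U = 3*√95 (U = √855 = 3*√95 ≈ 29.240)
q(-195, -141) - U = (89 + (-141)² - 1331/148*(-195) - 141*(-195)) - 3*√95 = (89 + 19881 + 259545/148 + 27495) - 3*√95 = 7284365/148 - 3*√95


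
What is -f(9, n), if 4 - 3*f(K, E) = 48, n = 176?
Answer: 44/3 ≈ 14.667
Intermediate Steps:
f(K, E) = -44/3 (f(K, E) = 4/3 - 1/3*48 = 4/3 - 16 = -44/3)
-f(9, n) = -1*(-44/3) = 44/3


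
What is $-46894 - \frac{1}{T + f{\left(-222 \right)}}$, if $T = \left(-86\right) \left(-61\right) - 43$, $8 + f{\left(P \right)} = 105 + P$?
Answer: $- \frac{238127733}{5078} \approx -46894.0$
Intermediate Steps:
$f{\left(P \right)} = 97 + P$ ($f{\left(P \right)} = -8 + \left(105 + P\right) = 97 + P$)
$T = 5203$ ($T = 5246 - 43 = 5203$)
$-46894 - \frac{1}{T + f{\left(-222 \right)}} = -46894 - \frac{1}{5203 + \left(97 - 222\right)} = -46894 - \frac{1}{5203 - 125} = -46894 - \frac{1}{5078} = - \frac{238127733}{5078}$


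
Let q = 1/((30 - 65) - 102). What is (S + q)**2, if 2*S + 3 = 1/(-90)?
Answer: 1391812249/608115600 ≈ 2.2887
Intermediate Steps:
S = -271/180 (S = -3/2 + (1/2)/(-90) = -3/2 + (1/2)*(-1/90) = -3/2 - 1/180 = -271/180 ≈ -1.5056)
q = -1/137 (q = 1/(-35 - 102) = 1/(-137) = -1/137 ≈ -0.0072993)
(S + q)**2 = (-271/180 - 1/137)**2 = (-37307/24660)**2 = 1391812249/608115600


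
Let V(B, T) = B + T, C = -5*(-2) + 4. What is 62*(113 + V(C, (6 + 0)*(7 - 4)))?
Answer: 8990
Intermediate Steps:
C = 14 (C = 10 + 4 = 14)
62*(113 + V(C, (6 + 0)*(7 - 4))) = 62*(113 + (14 + (6 + 0)*(7 - 4))) = 62*(113 + (14 + 6*3)) = 62*(113 + (14 + 18)) = 62*(113 + 32) = 62*145 = 8990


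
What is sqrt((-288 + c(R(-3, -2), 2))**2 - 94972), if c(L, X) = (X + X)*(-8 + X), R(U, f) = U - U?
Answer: 2*sqrt(593) ≈ 48.703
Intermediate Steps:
R(U, f) = 0
c(L, X) = 2*X*(-8 + X) (c(L, X) = (2*X)*(-8 + X) = 2*X*(-8 + X))
sqrt((-288 + c(R(-3, -2), 2))**2 - 94972) = sqrt((-288 + 2*2*(-8 + 2))**2 - 94972) = sqrt((-288 + 2*2*(-6))**2 - 94972) = sqrt((-288 - 24)**2 - 94972) = sqrt((-312)**2 - 94972) = sqrt(97344 - 94972) = sqrt(2372) = 2*sqrt(593)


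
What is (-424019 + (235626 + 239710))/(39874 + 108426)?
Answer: 51317/148300 ≈ 0.34604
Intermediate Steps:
(-424019 + (235626 + 239710))/(39874 + 108426) = (-424019 + 475336)/148300 = 51317*(1/148300) = 51317/148300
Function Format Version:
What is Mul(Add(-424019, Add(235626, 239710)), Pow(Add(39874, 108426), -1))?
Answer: Rational(51317, 148300) ≈ 0.34604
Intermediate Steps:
Mul(Add(-424019, Add(235626, 239710)), Pow(Add(39874, 108426), -1)) = Mul(Add(-424019, 475336), Pow(148300, -1)) = Mul(51317, Rational(1, 148300)) = Rational(51317, 148300)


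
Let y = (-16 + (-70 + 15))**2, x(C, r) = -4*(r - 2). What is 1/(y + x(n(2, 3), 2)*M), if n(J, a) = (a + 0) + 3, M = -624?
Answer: 1/5041 ≈ 0.00019837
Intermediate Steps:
n(J, a) = 3 + a (n(J, a) = a + 3 = 3 + a)
x(C, r) = 8 - 4*r (x(C, r) = -4*(-2 + r) = 8 - 4*r)
y = 5041 (y = (-16 - 55)**2 = (-71)**2 = 5041)
1/(y + x(n(2, 3), 2)*M) = 1/(5041 + (8 - 4*2)*(-624)) = 1/(5041 + (8 - 8)*(-624)) = 1/(5041 + 0*(-624)) = 1/(5041 + 0) = 1/5041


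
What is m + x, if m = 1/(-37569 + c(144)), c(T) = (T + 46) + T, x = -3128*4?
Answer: -465884321/37235 ≈ -12512.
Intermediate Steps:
x = -12512
c(T) = 46 + 2*T (c(T) = (46 + T) + T = 46 + 2*T)
m = -1/37235 (m = 1/(-37569 + (46 + 2*144)) = 1/(-37569 + (46 + 288)) = 1/(-37569 + 334) = 1/(-37235) = -1/37235 ≈ -2.6856e-5)
m + x = -1/37235 - 12512 = -465884321/37235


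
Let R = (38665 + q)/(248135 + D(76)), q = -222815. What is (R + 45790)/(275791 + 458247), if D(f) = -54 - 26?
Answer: 1135825430/18208179609 ≈ 0.062380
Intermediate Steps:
D(f) = -80
R = -36830/49611 (R = (38665 - 222815)/(248135 - 80) = -184150/248055 = -184150*1/248055 = -36830/49611 ≈ -0.74238)
(R + 45790)/(275791 + 458247) = (-36830/49611 + 45790)/(275791 + 458247) = (2271650860/49611)/734038 = (2271650860/49611)*(1/734038) = 1135825430/18208179609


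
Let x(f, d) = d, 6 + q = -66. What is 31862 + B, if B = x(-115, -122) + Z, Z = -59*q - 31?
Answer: 35957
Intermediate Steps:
q = -72 (q = -6 - 66 = -72)
Z = 4217 (Z = -59*(-72) - 31 = 4248 - 31 = 4217)
B = 4095 (B = -122 + 4217 = 4095)
31862 + B = 31862 + 4095 = 35957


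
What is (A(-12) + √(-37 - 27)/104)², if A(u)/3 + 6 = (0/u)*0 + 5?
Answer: (39 - I)²/169 ≈ 8.9941 - 0.46154*I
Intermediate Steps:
A(u) = -3 (A(u) = -18 + 3*((0/u)*0 + 5) = -18 + 3*(0*0 + 5) = -18 + 3*(0 + 5) = -18 + 3*5 = -18 + 15 = -3)
(A(-12) + √(-37 - 27)/104)² = (-3 + √(-37 - 27)/104)² = (-3 + √(-64)*(1/104))² = (-3 + (8*I)*(1/104))² = (-3 + I/13)²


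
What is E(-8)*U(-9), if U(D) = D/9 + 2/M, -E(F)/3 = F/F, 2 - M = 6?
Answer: 9/2 ≈ 4.5000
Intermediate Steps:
M = -4 (M = 2 - 1*6 = 2 - 6 = -4)
E(F) = -3 (E(F) = -3*F/F = -3*1 = -3)
U(D) = -½ + D/9 (U(D) = D/9 + 2/(-4) = D*(⅑) + 2*(-¼) = D/9 - ½ = -½ + D/9)
E(-8)*U(-9) = -3*(-½ + (⅑)*(-9)) = -3*(-½ - 1) = -3*(-3/2) = 9/2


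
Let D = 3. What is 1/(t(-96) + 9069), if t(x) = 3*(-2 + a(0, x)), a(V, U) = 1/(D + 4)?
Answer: 7/63444 ≈ 0.00011033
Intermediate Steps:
a(V, U) = 1/7 (a(V, U) = 1/(3 + 4) = 1/7)
t(x) = -39/7 (t(x) = 3*(-2 + 1/7) = 3*(-13/7) = -39/7)
1/(t(-96) + 9069) = 1/(-39/7 + 9069) = 1/(63444/7) = 7/63444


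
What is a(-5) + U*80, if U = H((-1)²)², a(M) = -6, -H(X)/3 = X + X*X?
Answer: 2874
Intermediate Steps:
H(X) = -3*X - 3*X² (H(X) = -3*(X + X*X) = -3*(X + X²) = -3*X - 3*X²)
U = 36 (U = (-3*(-1)²*(1 + (-1)²))² = (-3*1*(1 + 1))² = (-3*1*2)² = (-6)² = 36)
a(-5) + U*80 = -6 + 36*80 = -6 + 2880 = 2874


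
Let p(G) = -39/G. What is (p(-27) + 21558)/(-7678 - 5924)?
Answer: -194035/122418 ≈ -1.5850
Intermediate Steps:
(p(-27) + 21558)/(-7678 - 5924) = (-39/(-27) + 21558)/(-7678 - 5924) = (-39*(-1/27) + 21558)/(-13602) = (13/9 + 21558)*(-1/13602) = (194035/9)*(-1/13602) = -194035/122418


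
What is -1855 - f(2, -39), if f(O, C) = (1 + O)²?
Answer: -1864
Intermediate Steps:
-1855 - f(2, -39) = -1855 - (1 + 2)² = -1855 - 1*3² = -1855 - 1*9 = -1855 - 9 = -1864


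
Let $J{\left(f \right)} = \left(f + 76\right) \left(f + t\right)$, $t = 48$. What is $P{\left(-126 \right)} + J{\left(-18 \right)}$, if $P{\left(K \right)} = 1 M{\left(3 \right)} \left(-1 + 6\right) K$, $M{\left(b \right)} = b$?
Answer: $-150$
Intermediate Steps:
$P{\left(K \right)} = 15 K$ ($P{\left(K \right)} = 1 \cdot 3 \left(-1 + 6\right) K = 1 \cdot 3 \cdot 5 K = 1 \cdot 15 K = 15 K$)
$J{\left(f \right)} = \left(48 + f\right) \left(76 + f\right)$ ($J{\left(f \right)} = \left(f + 76\right) \left(f + 48\right) = \left(76 + f\right) \left(48 + f\right) = \left(48 + f\right) \left(76 + f\right)$)
$P{\left(-126 \right)} + J{\left(-18 \right)} = 15 \left(-126\right) + \left(3648 + \left(-18\right)^{2} + 124 \left(-18\right)\right) = -1890 + \left(3648 + 324 - 2232\right) = -1890 + 1740 = -150$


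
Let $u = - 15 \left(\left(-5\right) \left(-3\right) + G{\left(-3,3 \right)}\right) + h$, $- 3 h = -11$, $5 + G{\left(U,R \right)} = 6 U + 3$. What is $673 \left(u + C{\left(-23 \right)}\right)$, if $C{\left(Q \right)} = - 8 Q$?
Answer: $\frac{530324}{3} \approx 1.7677 \cdot 10^{5}$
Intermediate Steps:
$G{\left(U,R \right)} = -2 + 6 U$ ($G{\left(U,R \right)} = -5 + \left(6 U + 3\right) = -5 + \left(3 + 6 U\right) = -2 + 6 U$)
$h = \frac{11}{3}$ ($h = \left(- \frac{1}{3}\right) \left(-11\right) = \frac{11}{3} \approx 3.6667$)
$u = \frac{236}{3}$ ($u = - 15 \left(\left(-5\right) \left(-3\right) + \left(-2 + 6 \left(-3\right)\right)\right) + \frac{11}{3} = - 15 \left(15 - 20\right) + \frac{11}{3} = \left(-15\right) \left(-5\right) + \frac{11}{3} = 75 + \frac{11}{3} = \frac{236}{3} \approx 78.667$)
$673 \left(u + C{\left(-23 \right)}\right) = 673 \left(\frac{236}{3} - -184\right) = 673 \left(\frac{236}{3} + 184\right) = 673 \cdot \frac{788}{3} = \frac{530324}{3}$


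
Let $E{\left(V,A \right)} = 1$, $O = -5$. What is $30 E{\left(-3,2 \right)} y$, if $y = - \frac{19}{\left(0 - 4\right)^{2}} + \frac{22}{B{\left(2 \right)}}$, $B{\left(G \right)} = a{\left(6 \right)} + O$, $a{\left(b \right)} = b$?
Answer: $\frac{4995}{8} \approx 624.38$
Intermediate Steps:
$B{\left(G \right)} = 1$ ($B{\left(G \right)} = 6 - 5 = 1$)
$y = \frac{333}{16}$ ($y = - \frac{19}{\left(0 - 4\right)^{2}} + \frac{22}{1} = - \frac{19}{\left(-4\right)^{2}} + 22 \cdot 1 = - \frac{19}{16} + 22 = \frac{333}{16} \approx 20.813$)
$30 E{\left(-3,2 \right)} y = 30 \cdot 1 \cdot \frac{333}{16} = 30 \cdot \frac{333}{16} = \frac{4995}{8}$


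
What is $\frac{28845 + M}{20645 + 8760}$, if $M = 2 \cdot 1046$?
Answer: $\frac{30937}{29405} \approx 1.0521$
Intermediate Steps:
$M = 2092$
$\frac{28845 + M}{20645 + 8760} = \frac{28845 + 2092}{20645 + 8760} = \frac{30937}{29405}$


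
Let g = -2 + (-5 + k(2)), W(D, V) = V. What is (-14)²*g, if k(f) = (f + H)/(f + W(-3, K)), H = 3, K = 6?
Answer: -2499/2 ≈ -1249.5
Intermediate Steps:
k(f) = (3 + f)/(6 + f) (k(f) = (f + 3)/(f + 6) = (3 + f)/(6 + f))
g = -51/8 (g = -2 + (-5 + (3 + 2)/(6 + 2)) = -2 + (-5 + 5/8) = -2 - 35/8 = -51/8 ≈ -6.3750)
(-14)²*g = (-14)²*(-51/8) = 196*(-51/8) = -2499/2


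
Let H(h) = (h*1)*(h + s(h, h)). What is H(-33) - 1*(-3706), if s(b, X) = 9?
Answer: 4498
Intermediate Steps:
H(h) = h*(9 + h) (H(h) = (h*1)*(h + 9) = h*(9 + h))
H(-33) - 1*(-3706) = -33*(9 - 33) - 1*(-3706) = -33*(-24) + 3706 = 792 + 3706 = 4498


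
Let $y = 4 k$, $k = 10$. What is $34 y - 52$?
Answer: $1308$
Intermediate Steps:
$y = 40$ ($y = 4 \cdot 10 = 40$)
$34 y - 52 = 34 \cdot 40 - 52 = 1360 - 52 = 1308$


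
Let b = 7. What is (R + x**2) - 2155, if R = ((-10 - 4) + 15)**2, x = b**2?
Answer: 247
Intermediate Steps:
x = 49 (x = 7**2 = 49)
R = 1 (R = (-14 + 15)**2 = 1**2 = 1)
(R + x**2) - 2155 = (1 + 49**2) - 2155 = (1 + 2401) - 2155 = 2402 - 2155 = 247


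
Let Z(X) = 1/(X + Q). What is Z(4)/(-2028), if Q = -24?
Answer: 1/40560 ≈ 2.4655e-5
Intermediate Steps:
Z(X) = 1/(-24 + X) (Z(X) = 1/(X - 24) = 1/(-24 + X))
Z(4)/(-2028) = 1/((-24 + 4)*(-2028)) = -1/2028/(-20) = -1/20*(-1/2028) = 1/40560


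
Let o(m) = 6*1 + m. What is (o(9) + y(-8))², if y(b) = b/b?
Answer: 256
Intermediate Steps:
y(b) = 1
o(m) = 6 + m
(o(9) + y(-8))² = ((6 + 9) + 1)² = (15 + 1)² = 16² = 256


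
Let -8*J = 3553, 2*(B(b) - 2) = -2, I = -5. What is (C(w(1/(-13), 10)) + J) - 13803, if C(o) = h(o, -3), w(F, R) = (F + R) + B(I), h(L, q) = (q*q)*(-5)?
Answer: -114337/8 ≈ -14292.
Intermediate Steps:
B(b) = 1 (B(b) = 2 + (½)*(-2) = 2 - 1 = 1)
h(L, q) = -5*q² (h(L, q) = q²*(-5) = -5*q²)
J = -3553/8 (J = -⅛*3553 = -3553/8 ≈ -444.13)
w(F, R) = 1 + F + R (w(F, R) = (F + R) + 1 = 1 + F + R)
C(o) = -45 (C(o) = -5*(-3)² = -5*9 = -45)
(C(w(1/(-13), 10)) + J) - 13803 = (-45 - 3553/8) - 13803 = -3913/8 - 13803 = -114337/8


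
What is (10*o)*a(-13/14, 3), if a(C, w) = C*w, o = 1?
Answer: -195/7 ≈ -27.857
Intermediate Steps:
(10*o)*a(-13/14, 3) = (10*1)*(-13/14*3) = 10*(-13*1/14*3) = 10*(-13/14*3) = 10*(-39/14) = -195/7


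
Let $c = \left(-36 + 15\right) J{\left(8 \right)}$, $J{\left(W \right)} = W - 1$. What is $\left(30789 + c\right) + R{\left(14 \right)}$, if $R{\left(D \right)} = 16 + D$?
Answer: $30672$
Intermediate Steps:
$J{\left(W \right)} = -1 + W$ ($J{\left(W \right)} = W - 1 = -1 + W$)
$c = -147$ ($c = \left(-36 + 15\right) \left(-1 + 8\right) = \left(-21\right) 7 = -147$)
$\left(30789 + c\right) + R{\left(14 \right)} = \left(30789 - 147\right) + \left(16 + 14\right) = 30642 + 30 = 30672$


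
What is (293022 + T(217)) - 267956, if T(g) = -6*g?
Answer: 23764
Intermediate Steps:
(293022 + T(217)) - 267956 = (293022 - 6*217) - 267956 = (293022 - 1302) - 267956 = 291720 - 267956 = 23764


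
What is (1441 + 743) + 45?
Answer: 2229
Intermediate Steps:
(1441 + 743) + 45 = 2184 + 45 = 2229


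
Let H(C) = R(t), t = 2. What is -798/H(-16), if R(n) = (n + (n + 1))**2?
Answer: -798/25 ≈ -31.920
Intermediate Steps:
R(n) = (1 + 2*n)**2 (R(n) = (n + (1 + n))**2 = (1 + 2*n)**2)
H(C) = 25 (H(C) = (1 + 2*2)**2 = (1 + 4)**2 = 5**2 = 25)
-798/H(-16) = -798/25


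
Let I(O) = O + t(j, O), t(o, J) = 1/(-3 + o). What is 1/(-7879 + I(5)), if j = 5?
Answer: -2/15747 ≈ -0.00012701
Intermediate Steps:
I(O) = ½ + O (I(O) = O + 1/(-3 + 5) = O + 1/2 = O + ½ = ½ + O)
1/(-7879 + I(5)) = 1/(-7879 + (½ + 5)) = 1/(-7879 + 11/2) = 1/(-15747/2) = -2/15747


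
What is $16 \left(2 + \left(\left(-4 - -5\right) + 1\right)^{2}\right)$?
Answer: $96$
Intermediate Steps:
$16 \left(2 + \left(\left(-4 - -5\right) + 1\right)^{2}\right) = 16 \left(2 + \left(\left(-4 + 5\right) + 1\right)^{2}\right) = 16 \left(2 + \left(1 + 1\right)^{2}\right) = 16 \left(2 + 2^{2}\right) = 16 \left(2 + 4\right) = 16 \cdot 6 = 96$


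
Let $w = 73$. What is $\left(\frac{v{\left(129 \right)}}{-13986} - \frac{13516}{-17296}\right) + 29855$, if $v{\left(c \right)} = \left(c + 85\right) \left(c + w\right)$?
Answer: $\frac{902677659271}{30237732} \approx 29853.0$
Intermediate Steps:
$v{\left(c \right)} = \left(73 + c\right) \left(85 + c\right)$ ($v{\left(c \right)} = \left(c + 85\right) \left(c + 73\right) = \left(85 + c\right) \left(73 + c\right) = \left(73 + c\right) \left(85 + c\right)$)
$\left(\frac{v{\left(129 \right)}}{-13986} - \frac{13516}{-17296}\right) + 29855 = \left(\frac{6205 + 129^{2} + 158 \cdot 129}{-13986} - \frac{13516}{-17296}\right) + 29855 = \left(\left(6205 + 16641 + 20382\right) \left(- \frac{1}{13986}\right) - - \frac{3379}{4324}\right) + 29855 = \left(43228 \left(- \frac{1}{13986}\right) + \frac{3379}{4324}\right) + 29855 = \left(- \frac{21614}{6993} + \frac{3379}{4324}\right) + 29855 = - \frac{69829589}{30237732} + 29855 = \frac{902677659271}{30237732}$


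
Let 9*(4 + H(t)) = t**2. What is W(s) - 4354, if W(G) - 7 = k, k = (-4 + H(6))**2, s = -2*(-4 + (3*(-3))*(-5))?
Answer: -4331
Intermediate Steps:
H(t) = -4 + t**2/9
s = -82 (s = -2*(-4 - 9*(-5)) = -2*(-4 + 45) = -2*41 = -82)
k = 16 (k = (-4 + (-4 + (1/9)*6**2))**2 = (-4 + (-4 + (1/9)*36))**2 = (-4 + (-4 + 4))**2 = (-4 + 0)**2 = (-4)**2 = 16)
W(G) = 23 (W(G) = 7 + 16 = 23)
W(s) - 4354 = 23 - 4354 = -4331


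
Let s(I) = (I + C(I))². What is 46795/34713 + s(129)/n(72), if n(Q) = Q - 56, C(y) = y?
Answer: 82549459/19836 ≈ 4161.6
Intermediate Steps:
n(Q) = -56 + Q
s(I) = 4*I² (s(I) = (I + I)² = (2*I)² = 4*I²)
46795/34713 + s(129)/n(72) = 46795/34713 + (4*129²)/(-56 + 72) = 46795*(1/34713) + (4*16641)/16 = 6685/4959 + 66564*(1/16) = 6685/4959 + 16641/4 = 82549459/19836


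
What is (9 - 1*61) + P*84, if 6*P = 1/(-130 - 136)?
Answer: -989/19 ≈ -52.053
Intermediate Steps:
P = -1/1596 (P = 1/(6*(-130 - 136)) = (⅙)/(-266) = (⅙)*(-1/266) = -1/1596 ≈ -0.00062657)
(9 - 1*61) + P*84 = (9 - 1*61) - 1/1596*84 = (9 - 61) - 1/19 = -52 - 1/19 = -989/19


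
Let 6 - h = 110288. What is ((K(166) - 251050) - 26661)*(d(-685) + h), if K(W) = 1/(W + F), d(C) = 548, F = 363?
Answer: 16120925154612/529 ≈ 3.0474e+10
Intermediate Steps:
h = -110282 (h = 6 - 1*110288 = 6 - 110288 = -110282)
K(W) = 1/(363 + W) (K(W) = 1/(W + 363) = 1/(363 + W))
((K(166) - 251050) - 26661)*(d(-685) + h) = ((1/(363 + 166) - 251050) - 26661)*(548 - 110282) = ((1/529 - 251050) - 26661)*(-109734) = (-132805449/529 - 26661)*(-109734) = -146909118/529*(-109734) = 16120925154612/529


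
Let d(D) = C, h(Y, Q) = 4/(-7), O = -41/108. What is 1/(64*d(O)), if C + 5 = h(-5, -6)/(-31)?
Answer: -217/69184 ≈ -0.0031366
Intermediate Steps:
O = -41/108 (O = -41*1/108 = -41/108 ≈ -0.37963)
h(Y, Q) = -4/7 (h(Y, Q) = 4*(-⅐) = -4/7)
C = -1081/217 (C = -5 - 4/7/(-31) = -5 - 4/7*(-1/31) = -5 + 4/217 = -1081/217 ≈ -4.9816)
d(D) = -1081/217
1/(64*d(O)) = 1/(64*(-1081/217)) = 1/(-69184/217) = -217/69184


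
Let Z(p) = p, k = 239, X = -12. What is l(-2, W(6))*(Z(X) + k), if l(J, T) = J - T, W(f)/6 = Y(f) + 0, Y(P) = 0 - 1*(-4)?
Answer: -5902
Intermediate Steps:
Y(P) = 4 (Y(P) = 0 + 4 = 4)
W(f) = 24 (W(f) = 6*(4 + 0) = 6*4 = 24)
l(-2, W(6))*(Z(X) + k) = (-2 - 1*24)*(-12 + 239) = (-2 - 24)*227 = -26*227 = -5902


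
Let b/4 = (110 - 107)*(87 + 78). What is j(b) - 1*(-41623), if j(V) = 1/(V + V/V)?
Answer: 82455164/1981 ≈ 41623.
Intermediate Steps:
b = 1980 (b = 4*((110 - 107)*(87 + 78)) = 4*(3*165) = 4*495 = 1980)
j(V) = 1/(1 + V) (j(V) = 1/(V + 1) = 1/(1 + V))
j(b) - 1*(-41623) = 1/(1 + 1980) - 1*(-41623) = 1/1981 + 41623 = 82455164/1981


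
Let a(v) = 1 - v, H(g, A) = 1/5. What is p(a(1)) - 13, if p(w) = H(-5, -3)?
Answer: -64/5 ≈ -12.800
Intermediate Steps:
H(g, A) = ⅕
p(w) = ⅕
p(a(1)) - 13 = ⅕ - 13 = -64/5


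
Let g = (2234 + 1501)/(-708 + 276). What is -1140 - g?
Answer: -54305/48 ≈ -1131.4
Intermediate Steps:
g = -415/48 (g = 3735/(-432) = 3735*(-1/432) = -415/48 ≈ -8.6458)
-1140 - g = -1140 - 1*(-415/48) = -1140 + 415/48 = -54305/48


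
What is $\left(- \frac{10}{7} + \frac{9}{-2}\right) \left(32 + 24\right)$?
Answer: $-332$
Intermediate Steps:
$\left(- \frac{10}{7} + \frac{9}{-2}\right) \left(32 + 24\right) = \left(\left(-10\right) \frac{1}{7} + 9 \left(- \frac{1}{2}\right)\right) 56 = \left(- \frac{10}{7} - \frac{9}{2}\right) 56 = \left(- \frac{83}{14}\right) 56 = -332$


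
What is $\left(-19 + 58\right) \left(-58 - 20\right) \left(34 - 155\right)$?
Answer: $368082$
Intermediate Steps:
$\left(-19 + 58\right) \left(-58 - 20\right) \left(34 - 155\right) = 39 \left(-78\right) \left(-121\right) = \left(-3042\right) \left(-121\right) = 368082$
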